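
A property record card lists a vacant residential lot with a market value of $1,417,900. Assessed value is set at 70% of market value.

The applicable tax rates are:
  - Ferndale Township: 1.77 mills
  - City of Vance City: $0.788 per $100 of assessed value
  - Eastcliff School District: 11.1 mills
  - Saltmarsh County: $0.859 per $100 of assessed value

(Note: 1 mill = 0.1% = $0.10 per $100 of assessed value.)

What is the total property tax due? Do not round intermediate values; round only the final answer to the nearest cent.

$29,120.83

Assessed value = $1,417,900 × 0.7 = $992,530
Ferndale Township: $992,530 × 0.00177 = $1,756.7781
City of Vance City: $992,530 × 0.00788 = $7,821.1364
Eastcliff School District: $992,530 × 0.0111 = $11,017.083
Saltmarsh County: $992,530 × 0.00859 = $8,525.8327
Total = $29,120.8302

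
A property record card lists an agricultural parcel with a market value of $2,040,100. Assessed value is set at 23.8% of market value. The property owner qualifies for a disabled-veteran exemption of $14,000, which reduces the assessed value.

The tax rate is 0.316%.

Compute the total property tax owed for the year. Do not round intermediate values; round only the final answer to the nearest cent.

Assessed value = $2,040,100 × 0.238 = $485,543.8
Taxable value = $485,543.8 − $14,000 = $471,543.8
Tax = $471,543.8 × 0.00316 = $1,490.078408

$1,490.08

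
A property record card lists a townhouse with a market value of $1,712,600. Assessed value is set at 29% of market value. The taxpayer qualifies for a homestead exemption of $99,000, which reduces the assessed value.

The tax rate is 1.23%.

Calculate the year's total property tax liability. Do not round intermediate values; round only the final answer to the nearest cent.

Assessed value = $1,712,600 × 0.29 = $496,654
Taxable value = $496,654 − $99,000 = $397,654
Tax = $397,654 × 0.0123 = $4,891.1442

$4,891.14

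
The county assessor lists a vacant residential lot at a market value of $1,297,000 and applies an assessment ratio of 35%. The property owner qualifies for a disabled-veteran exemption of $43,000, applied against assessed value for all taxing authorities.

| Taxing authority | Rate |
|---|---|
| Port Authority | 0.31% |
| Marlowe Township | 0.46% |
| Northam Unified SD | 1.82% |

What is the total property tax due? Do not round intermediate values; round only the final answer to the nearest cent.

$10,643.61

Assessed value = $1,297,000 × 0.35 = $453,950
Taxable value = $453,950 − $43,000 = $410,950
Port Authority: $410,950 × 0.0031 = $1,273.945
Marlowe Township: $410,950 × 0.0046 = $1,890.37
Northam Unified SD: $410,950 × 0.0182 = $7,479.29
Total = $1,273.945 + $1,890.37 + $7,479.29 = $10,643.605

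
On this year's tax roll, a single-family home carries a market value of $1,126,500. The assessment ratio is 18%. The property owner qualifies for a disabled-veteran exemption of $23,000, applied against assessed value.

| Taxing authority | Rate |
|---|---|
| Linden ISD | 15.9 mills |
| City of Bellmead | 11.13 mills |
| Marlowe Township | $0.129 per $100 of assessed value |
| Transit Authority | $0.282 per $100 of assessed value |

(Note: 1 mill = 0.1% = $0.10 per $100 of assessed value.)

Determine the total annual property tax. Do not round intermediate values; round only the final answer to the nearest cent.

Assessed value = $1,126,500 × 0.18 = $202,770
Taxable value = $202,770 − $23,000 = $179,770
Linden ISD: $179,770 × 0.0159 = $2,858.343
City of Bellmead: $179,770 × 0.01113 = $2,000.8401
Marlowe Township: $179,770 × 0.00129 = $231.9033
Transit Authority: $179,770 × 0.00282 = $506.9514
Total = $5,598.0378

$5,598.04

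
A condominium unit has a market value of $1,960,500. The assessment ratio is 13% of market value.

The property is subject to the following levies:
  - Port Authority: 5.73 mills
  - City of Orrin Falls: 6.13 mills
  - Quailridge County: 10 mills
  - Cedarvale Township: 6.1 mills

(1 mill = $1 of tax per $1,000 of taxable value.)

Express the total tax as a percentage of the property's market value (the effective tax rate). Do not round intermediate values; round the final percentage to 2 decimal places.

0.36%

Assessed value = $1,960,500 × 0.13 = $254,865
Port Authority: $254,865 × 0.00573 = $1,460.37645
City of Orrin Falls: $254,865 × 0.00613 = $1,562.32245
Quailridge County: $254,865 × 0.01 = $2,548.65
Cedarvale Township: $254,865 × 0.0061 = $1,554.6765
Total tax = $7,126.0254
Effective rate = $7,126.0254 ÷ $1,960,500 = 0.36% of market value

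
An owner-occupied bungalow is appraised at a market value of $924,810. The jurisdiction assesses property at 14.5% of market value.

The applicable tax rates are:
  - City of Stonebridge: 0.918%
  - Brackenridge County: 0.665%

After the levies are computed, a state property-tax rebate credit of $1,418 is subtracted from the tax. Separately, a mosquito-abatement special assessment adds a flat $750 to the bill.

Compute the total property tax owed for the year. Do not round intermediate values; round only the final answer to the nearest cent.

Assessed value = $924,810 × 0.145 = $134,097.45
City of Stonebridge: $134,097.45 × 0.00918 = $1,231.014591
Brackenridge County: $134,097.45 × 0.00665 = $891.7480425
Levies subtotal = $2,122.7626335
After credit = $2,122.7626335 − $1,418 = $704.7626335
Total = $704.7626335 + $750 = $1,454.7626335

$1,454.76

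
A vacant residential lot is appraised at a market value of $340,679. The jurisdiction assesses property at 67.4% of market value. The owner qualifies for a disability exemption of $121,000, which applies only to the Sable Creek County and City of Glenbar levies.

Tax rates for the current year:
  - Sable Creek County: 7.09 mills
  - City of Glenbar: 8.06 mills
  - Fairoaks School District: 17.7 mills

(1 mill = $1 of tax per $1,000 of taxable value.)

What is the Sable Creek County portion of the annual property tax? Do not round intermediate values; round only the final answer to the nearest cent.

Assessed value = $340,679 × 0.674 = $229,617.646
Sable Creek County taxable value = $229,617.646 − $121,000 = $108,617.646
Sable Creek County levy = $108,617.646 × 0.00709 = $770.09911014

$770.10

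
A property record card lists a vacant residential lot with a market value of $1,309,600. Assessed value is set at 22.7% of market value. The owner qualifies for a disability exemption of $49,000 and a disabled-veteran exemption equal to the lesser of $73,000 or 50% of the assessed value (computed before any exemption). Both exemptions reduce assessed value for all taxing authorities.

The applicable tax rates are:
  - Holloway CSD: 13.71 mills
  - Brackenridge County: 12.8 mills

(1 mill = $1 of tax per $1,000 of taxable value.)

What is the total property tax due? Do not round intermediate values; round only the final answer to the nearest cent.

Assessed value = $1,309,600 × 0.227 = $297,279.2
Disabled-veteran exemption = min($73,000, 50% × $297,279.2) = min($73,000, $148,639.6) = $73,000 (dollar cap binds)
Taxable value = $297,279.2 − $49,000 − $73,000 = $175,279.2
Holloway CSD: $175,279.2 × 0.01371 = $2,403.077832
Brackenridge County: $175,279.2 × 0.0128 = $2,243.57376
Total = $4,646.651592

$4,646.65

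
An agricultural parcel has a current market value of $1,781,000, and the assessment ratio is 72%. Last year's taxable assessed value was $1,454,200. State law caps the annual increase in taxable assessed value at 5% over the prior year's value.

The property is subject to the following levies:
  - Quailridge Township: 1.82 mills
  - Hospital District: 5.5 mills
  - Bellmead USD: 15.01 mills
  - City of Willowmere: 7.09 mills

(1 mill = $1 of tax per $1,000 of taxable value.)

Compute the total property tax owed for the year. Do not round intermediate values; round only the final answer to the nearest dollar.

Uncapped assessed value = $1,781,000 × 0.72 = $1,282,320
Cap limit = $1,454,200 × 1.05 = $1,526,910
Taxable assessed value = min($1,282,320, $1,526,910) = $1,282,320 (cap does not bind)
Quailridge Township: $1,282,320 × 0.00182 = $2,333.8224
Hospital District: $1,282,320 × 0.0055 = $7,052.76
Bellmead USD: $1,282,320 × 0.01501 = $19,247.6232
City of Willowmere: $1,282,320 × 0.00709 = $9,091.6488
Total = $37,725.8544

$37,726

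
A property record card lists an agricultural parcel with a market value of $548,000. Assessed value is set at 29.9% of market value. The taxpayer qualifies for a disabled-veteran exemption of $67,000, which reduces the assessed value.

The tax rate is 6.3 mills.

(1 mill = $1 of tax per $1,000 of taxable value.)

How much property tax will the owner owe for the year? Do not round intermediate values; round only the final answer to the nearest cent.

$610.17

Assessed value = $548,000 × 0.299 = $163,852
Taxable value = $163,852 − $67,000 = $96,852
Tax = $96,852 × 0.0063 = $610.1676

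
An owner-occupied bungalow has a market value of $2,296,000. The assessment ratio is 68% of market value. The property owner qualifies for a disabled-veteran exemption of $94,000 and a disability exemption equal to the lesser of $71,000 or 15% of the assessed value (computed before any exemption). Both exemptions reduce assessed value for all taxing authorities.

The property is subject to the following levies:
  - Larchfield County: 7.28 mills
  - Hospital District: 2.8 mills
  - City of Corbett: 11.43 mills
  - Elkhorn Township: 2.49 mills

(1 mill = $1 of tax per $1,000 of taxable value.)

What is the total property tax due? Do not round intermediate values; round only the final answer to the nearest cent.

$33,510.72

Assessed value = $2,296,000 × 0.68 = $1,561,280
Disability exemption = min($71,000, 15% × $1,561,280) = min($71,000, $234,192) = $71,000 (dollar cap binds)
Taxable value = $1,561,280 − $94,000 − $71,000 = $1,396,280
Larchfield County: $1,396,280 × 0.00728 = $10,164.9184
Hospital District: $1,396,280 × 0.0028 = $3,909.584
City of Corbett: $1,396,280 × 0.01143 = $15,959.4804
Elkhorn Township: $1,396,280 × 0.00249 = $3,476.7372
Total = $33,510.72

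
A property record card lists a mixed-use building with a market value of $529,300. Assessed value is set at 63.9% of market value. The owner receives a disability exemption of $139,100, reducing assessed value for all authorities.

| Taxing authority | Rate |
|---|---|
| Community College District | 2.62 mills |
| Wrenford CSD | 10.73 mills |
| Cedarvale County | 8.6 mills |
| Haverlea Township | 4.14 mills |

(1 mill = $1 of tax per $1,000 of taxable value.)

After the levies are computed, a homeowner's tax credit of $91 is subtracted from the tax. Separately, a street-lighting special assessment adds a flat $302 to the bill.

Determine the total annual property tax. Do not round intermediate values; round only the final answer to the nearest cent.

Assessed value = $529,300 × 0.639 = $338,222.7
Taxable value = $338,222.7 − $139,100 = $199,122.7
Community College District: $199,122.7 × 0.00262 = $521.701474
Wrenford CSD: $199,122.7 × 0.01073 = $2,136.586571
Cedarvale County: $199,122.7 × 0.0086 = $1,712.45522
Haverlea Township: $199,122.7 × 0.00414 = $824.367978
Levies subtotal = $5,195.111243
After credit = $5,195.111243 − $91 = $5,104.111243
Total = $5,104.111243 + $302 = $5,406.111243

$5,406.11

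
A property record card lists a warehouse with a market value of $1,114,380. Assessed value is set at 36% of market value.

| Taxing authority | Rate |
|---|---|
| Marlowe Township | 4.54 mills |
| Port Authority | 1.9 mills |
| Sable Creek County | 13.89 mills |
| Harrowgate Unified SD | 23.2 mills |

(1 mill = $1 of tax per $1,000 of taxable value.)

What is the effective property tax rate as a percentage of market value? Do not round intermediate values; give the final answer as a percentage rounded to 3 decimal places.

1.567%

Assessed value = $1,114,380 × 0.36 = $401,176.8
Marlowe Township: $401,176.8 × 0.00454 = $1,821.342672
Port Authority: $401,176.8 × 0.0019 = $762.23592
Sable Creek County: $401,176.8 × 0.01389 = $5,572.345752
Harrowgate Unified SD: $401,176.8 × 0.0232 = $9,307.30176
Total tax = $17,463.226104
Effective rate = $17,463.226104 ÷ $1,114,380 = 1.567% of market value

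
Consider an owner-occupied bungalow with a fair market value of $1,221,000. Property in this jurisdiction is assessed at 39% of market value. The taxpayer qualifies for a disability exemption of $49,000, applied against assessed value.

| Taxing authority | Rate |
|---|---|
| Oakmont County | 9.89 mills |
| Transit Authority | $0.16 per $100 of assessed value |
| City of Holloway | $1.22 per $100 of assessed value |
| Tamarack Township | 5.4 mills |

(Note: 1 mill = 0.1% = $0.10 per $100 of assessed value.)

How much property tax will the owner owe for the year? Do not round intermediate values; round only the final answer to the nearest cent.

Assessed value = $1,221,000 × 0.39 = $476,190
Taxable value = $476,190 − $49,000 = $427,190
Oakmont County: $427,190 × 0.00989 = $4,224.9091
Transit Authority: $427,190 × 0.0016 = $683.504
City of Holloway: $427,190 × 0.0122 = $5,211.718
Tamarack Township: $427,190 × 0.0054 = $2,306.826
Total = $12,426.9571

$12,426.96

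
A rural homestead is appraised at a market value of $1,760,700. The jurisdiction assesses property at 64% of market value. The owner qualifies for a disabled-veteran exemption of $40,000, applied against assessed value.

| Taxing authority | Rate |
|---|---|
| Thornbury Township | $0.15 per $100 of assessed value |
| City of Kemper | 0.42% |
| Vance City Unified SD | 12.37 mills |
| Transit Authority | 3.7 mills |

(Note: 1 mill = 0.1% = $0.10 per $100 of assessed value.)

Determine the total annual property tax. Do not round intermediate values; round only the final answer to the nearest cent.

Assessed value = $1,760,700 × 0.64 = $1,126,848
Taxable value = $1,126,848 − $40,000 = $1,086,848
Thornbury Township: $1,086,848 × 0.0015 = $1,630.272
City of Kemper: $1,086,848 × 0.0042 = $4,564.7616
Vance City Unified SD: $1,086,848 × 0.01237 = $13,444.30976
Transit Authority: $1,086,848 × 0.0037 = $4,021.3376
Total = $23,660.68096

$23,660.68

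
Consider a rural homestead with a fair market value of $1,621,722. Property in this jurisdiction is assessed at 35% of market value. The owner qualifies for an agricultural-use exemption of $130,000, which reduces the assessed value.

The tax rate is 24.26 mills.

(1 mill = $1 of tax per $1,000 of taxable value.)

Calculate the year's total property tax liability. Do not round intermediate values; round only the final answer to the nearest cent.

Assessed value = $1,621,722 × 0.35 = $567,602.7
Taxable value = $567,602.7 − $130,000 = $437,602.7
Tax = $437,602.7 × 0.02426 = $10,616.241502

$10,616.24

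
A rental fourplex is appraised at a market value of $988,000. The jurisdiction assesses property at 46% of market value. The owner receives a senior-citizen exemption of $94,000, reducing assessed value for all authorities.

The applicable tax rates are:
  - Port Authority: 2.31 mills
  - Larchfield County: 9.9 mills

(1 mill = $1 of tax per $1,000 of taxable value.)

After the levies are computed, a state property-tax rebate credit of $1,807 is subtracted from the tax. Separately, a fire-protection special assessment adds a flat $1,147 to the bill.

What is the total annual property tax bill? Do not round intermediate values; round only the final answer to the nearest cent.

$3,741.46

Assessed value = $988,000 × 0.46 = $454,480
Taxable value = $454,480 − $94,000 = $360,480
Port Authority: $360,480 × 0.00231 = $832.7088
Larchfield County: $360,480 × 0.0099 = $3,568.752
Levies subtotal = $4,401.4608
After credit = $4,401.4608 − $1,807 = $2,594.4608
Total = $2,594.4608 + $1,147 = $3,741.4608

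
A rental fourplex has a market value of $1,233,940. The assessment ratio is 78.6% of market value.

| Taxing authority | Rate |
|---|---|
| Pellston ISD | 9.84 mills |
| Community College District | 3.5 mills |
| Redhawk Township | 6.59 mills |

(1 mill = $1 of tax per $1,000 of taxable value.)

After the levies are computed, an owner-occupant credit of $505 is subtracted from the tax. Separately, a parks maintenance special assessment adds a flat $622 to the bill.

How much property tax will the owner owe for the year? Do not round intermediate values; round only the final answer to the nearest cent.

$19,446.65

Assessed value = $1,233,940 × 0.786 = $969,876.84
Pellston ISD: $969,876.84 × 0.00984 = $9,543.5881056
Community College District: $969,876.84 × 0.0035 = $3,394.56894
Redhawk Township: $969,876.84 × 0.00659 = $6,391.4883756
Levies subtotal = $19,329.6454212
After credit = $19,329.6454212 − $505 = $18,824.6454212
Total = $18,824.6454212 + $622 = $19,446.6454212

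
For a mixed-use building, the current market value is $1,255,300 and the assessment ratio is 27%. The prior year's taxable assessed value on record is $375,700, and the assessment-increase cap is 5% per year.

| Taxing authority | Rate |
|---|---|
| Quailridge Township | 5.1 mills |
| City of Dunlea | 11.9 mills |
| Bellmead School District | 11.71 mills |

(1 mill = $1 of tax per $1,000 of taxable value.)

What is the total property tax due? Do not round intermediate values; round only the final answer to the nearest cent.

Uncapped assessed value = $1,255,300 × 0.27 = $338,931
Cap limit = $375,700 × 1.05 = $394,485
Taxable assessed value = min($338,931, $394,485) = $338,931 (cap does not bind)
Quailridge Township: $338,931 × 0.0051 = $1,728.5481
City of Dunlea: $338,931 × 0.0119 = $4,033.2789
Bellmead School District: $338,931 × 0.01171 = $3,968.88201
Total = $9,730.70901

$9,730.71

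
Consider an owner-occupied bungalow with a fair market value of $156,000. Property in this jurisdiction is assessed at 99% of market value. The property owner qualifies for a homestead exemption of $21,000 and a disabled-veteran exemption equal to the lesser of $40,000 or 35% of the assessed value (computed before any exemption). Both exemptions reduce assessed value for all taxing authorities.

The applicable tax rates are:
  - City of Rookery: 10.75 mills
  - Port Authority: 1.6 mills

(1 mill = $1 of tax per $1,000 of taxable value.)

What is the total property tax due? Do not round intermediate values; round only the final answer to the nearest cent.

Assessed value = $156,000 × 0.99 = $154,440
Disabled-veteran exemption = min($40,000, 35% × $154,440) = min($40,000, $54,054) = $40,000 (dollar cap binds)
Taxable value = $154,440 − $21,000 − $40,000 = $93,440
City of Rookery: $93,440 × 0.01075 = $1,004.48
Port Authority: $93,440 × 0.0016 = $149.504
Total = $1,153.984

$1,153.98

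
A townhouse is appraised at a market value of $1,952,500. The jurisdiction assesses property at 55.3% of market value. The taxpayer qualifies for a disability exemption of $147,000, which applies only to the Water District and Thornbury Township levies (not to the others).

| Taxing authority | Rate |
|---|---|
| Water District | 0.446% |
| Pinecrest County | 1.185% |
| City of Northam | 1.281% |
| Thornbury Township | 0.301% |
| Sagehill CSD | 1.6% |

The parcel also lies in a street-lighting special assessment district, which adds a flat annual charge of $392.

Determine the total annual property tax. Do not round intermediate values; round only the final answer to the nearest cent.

$51,261.44

Assessed value = $1,952,500 × 0.553 = $1,079,732.5
Water District: ($1,079,732.5 − $147,000) × 0.00446 = $932,732.5 × 0.00446 = $4,159.98695
Pinecrest County: $1,079,732.5 × 0.01185 = $12,794.830125
City of Northam: $1,079,732.5 × 0.01281 = $13,831.373325
Thornbury Township: ($1,079,732.5 − $147,000) × 0.00301 = $932,732.5 × 0.00301 = $2,807.524825
Sagehill CSD: $1,079,732.5 × 0.016 = $17,275.72
Levies subtotal = $50,869.435225
Total = $50,869.435225 + $392 = $51,261.435225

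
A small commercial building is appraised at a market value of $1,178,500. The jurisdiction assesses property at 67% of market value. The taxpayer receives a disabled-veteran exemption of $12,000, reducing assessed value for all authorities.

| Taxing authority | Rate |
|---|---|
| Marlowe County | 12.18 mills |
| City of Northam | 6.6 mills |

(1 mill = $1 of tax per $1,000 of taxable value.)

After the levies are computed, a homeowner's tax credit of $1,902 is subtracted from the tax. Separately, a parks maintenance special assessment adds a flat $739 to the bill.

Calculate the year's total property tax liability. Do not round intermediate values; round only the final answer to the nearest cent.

Assessed value = $1,178,500 × 0.67 = $789,595
Taxable value = $789,595 − $12,000 = $777,595
Marlowe County: $777,595 × 0.01218 = $9,471.1071
City of Northam: $777,595 × 0.0066 = $5,132.127
Levies subtotal = $14,603.2341
After credit = $14,603.2341 − $1,902 = $12,701.2341
Total = $12,701.2341 + $739 = $13,440.2341

$13,440.23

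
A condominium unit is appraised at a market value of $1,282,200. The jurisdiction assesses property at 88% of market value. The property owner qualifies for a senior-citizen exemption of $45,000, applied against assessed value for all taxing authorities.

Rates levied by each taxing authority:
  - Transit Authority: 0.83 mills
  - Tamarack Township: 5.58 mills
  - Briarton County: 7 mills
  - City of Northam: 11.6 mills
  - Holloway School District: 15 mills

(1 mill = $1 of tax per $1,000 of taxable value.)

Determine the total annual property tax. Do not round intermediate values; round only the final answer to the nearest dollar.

$43,344

Assessed value = $1,282,200 × 0.88 = $1,128,336
Taxable value = $1,128,336 − $45,000 = $1,083,336
Transit Authority: $1,083,336 × 0.00083 = $899.16888
Tamarack Township: $1,083,336 × 0.00558 = $6,045.01488
Briarton County: $1,083,336 × 0.007 = $7,583.352
City of Northam: $1,083,336 × 0.0116 = $12,566.6976
Holloway School District: $1,083,336 × 0.015 = $16,250.04
Total = $899.16888 + $6,045.01488 + $7,583.352 + $12,566.6976 + $16,250.04 = $43,344.27336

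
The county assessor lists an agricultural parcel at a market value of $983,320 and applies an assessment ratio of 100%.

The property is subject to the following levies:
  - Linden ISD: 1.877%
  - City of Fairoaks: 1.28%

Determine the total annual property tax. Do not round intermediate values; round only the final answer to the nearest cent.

$31,043.41

Assessed value = $983,320 × 1 = $983,320
Linden ISD: $983,320 × 0.01877 = $18,456.9164
City of Fairoaks: $983,320 × 0.0128 = $12,586.496
Total = $18,456.9164 + $12,586.496 = $31,043.4124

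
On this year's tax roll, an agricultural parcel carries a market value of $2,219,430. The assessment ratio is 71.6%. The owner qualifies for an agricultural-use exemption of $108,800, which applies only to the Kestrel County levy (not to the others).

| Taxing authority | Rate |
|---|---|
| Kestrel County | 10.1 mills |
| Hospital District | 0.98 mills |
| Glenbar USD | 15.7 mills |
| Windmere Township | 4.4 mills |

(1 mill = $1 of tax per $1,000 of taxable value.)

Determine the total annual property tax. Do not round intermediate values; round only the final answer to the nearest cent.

Assessed value = $2,219,430 × 0.716 = $1,589,111.88
Kestrel County: ($1,589,111.88 − $108,800) × 0.0101 = $1,480,311.88 × 0.0101 = $14,951.149988
Hospital District: $1,589,111.88 × 0.00098 = $1,557.3296424
Glenbar USD: $1,589,111.88 × 0.0157 = $24,949.056516
Windmere Township: $1,589,111.88 × 0.0044 = $6,992.092272
Total = $48,449.6284184

$48,449.63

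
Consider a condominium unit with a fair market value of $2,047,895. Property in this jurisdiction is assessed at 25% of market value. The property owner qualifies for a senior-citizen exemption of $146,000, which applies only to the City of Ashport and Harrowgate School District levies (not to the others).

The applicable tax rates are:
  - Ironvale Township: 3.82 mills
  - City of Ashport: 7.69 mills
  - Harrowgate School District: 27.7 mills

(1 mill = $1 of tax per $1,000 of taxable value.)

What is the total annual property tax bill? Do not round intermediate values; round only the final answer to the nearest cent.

$14,907.55

Assessed value = $2,047,895 × 0.25 = $511,973.75
Ironvale Township: $511,973.75 × 0.00382 = $1,955.739725
City of Ashport: ($511,973.75 − $146,000) × 0.00769 = $365,973.75 × 0.00769 = $2,814.3381375
Harrowgate School District: ($511,973.75 − $146,000) × 0.0277 = $365,973.75 × 0.0277 = $10,137.472875
Total = $14,907.5507375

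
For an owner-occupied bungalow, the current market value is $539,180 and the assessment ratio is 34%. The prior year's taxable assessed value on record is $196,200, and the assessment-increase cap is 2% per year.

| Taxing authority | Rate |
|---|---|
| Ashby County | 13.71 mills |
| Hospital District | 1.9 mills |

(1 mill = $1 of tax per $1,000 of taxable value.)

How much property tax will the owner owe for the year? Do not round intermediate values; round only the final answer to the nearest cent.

Uncapped assessed value = $539,180 × 0.34 = $183,321.2
Cap limit = $196,200 × 1.02 = $200,124
Taxable assessed value = min($183,321.2, $200,124) = $183,321.2 (cap does not bind)
Ashby County: $183,321.2 × 0.01371 = $2,513.333652
Hospital District: $183,321.2 × 0.0019 = $348.31028
Total = $2,861.643932

$2,861.64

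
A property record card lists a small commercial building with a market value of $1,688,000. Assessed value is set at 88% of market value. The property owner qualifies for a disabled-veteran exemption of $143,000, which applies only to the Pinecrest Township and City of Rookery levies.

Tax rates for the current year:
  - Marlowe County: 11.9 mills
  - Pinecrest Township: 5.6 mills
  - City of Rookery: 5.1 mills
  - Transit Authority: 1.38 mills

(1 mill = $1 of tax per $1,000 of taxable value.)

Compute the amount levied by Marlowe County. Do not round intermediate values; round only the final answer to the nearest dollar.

Assessed value = $1,688,000 × 0.88 = $1,485,440
Marlowe County taxable value = $1,485,440 (exemption does not apply)
Marlowe County levy = $1,485,440 × 0.0119 = $17,676.736

$17,677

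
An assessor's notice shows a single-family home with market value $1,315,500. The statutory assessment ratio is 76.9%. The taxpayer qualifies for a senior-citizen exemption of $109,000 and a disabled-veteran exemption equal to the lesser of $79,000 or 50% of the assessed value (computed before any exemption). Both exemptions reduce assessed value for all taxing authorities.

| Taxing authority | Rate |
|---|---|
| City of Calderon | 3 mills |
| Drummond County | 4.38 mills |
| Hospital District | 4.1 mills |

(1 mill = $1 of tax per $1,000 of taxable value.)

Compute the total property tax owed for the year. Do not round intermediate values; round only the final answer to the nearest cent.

Assessed value = $1,315,500 × 0.769 = $1,011,619.5
Disabled-veteran exemption = min($79,000, 50% × $1,011,619.5) = min($79,000, $505,809.75) = $79,000 (dollar cap binds)
Taxable value = $1,011,619.5 − $109,000 − $79,000 = $823,619.5
City of Calderon: $823,619.5 × 0.003 = $2,470.8585
Drummond County: $823,619.5 × 0.00438 = $3,607.45341
Hospital District: $823,619.5 × 0.0041 = $3,376.83995
Total = $9,455.15186

$9,455.15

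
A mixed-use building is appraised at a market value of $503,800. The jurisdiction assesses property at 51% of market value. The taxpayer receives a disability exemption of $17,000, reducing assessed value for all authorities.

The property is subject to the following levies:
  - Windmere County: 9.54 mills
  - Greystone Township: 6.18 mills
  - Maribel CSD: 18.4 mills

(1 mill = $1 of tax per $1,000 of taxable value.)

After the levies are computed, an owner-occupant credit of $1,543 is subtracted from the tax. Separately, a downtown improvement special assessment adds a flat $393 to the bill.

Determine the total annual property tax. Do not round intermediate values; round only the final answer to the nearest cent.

$7,036.68

Assessed value = $503,800 × 0.51 = $256,938
Taxable value = $256,938 − $17,000 = $239,938
Windmere County: $239,938 × 0.00954 = $2,289.00852
Greystone Township: $239,938 × 0.00618 = $1,482.81684
Maribel CSD: $239,938 × 0.0184 = $4,414.8592
Levies subtotal = $8,186.68456
After credit = $8,186.68456 − $1,543 = $6,643.68456
Total = $6,643.68456 + $393 = $7,036.68456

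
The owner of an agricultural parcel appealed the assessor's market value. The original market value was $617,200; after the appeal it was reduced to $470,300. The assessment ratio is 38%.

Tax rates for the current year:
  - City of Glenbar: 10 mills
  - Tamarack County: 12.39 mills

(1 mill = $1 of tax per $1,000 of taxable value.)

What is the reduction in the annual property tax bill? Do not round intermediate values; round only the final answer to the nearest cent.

$1,249.85

Old assessed value = $617,200 × 0.38 = $234,536
New assessed value = $470,300 × 0.38 = $178,714
Combined rate = 0.01 + 0.01239 = 0.02239
Old tax = $234,536 × 0.02239 = $5,251.26104
New tax = $178,714 × 0.02239 = $4,001.40646
Reduction = $5,251.26104 − $4,001.40646 = $1,249.85458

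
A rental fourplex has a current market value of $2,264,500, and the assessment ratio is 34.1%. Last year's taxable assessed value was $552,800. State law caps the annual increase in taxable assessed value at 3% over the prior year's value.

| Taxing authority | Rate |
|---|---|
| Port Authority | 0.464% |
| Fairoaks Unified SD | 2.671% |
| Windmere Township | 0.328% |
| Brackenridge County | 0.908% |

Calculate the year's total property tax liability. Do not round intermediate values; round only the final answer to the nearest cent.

$24,887.77

Uncapped assessed value = $2,264,500 × 0.341 = $772,194.5
Cap limit = $552,800 × 1.03 = $569,384
Taxable assessed value = min($772,194.5, $569,384) = $569,384 (cap binds)
Port Authority: $569,384 × 0.00464 = $2,641.94176
Fairoaks Unified SD: $569,384 × 0.02671 = $15,208.24664
Windmere Township: $569,384 × 0.00328 = $1,867.57952
Brackenridge County: $569,384 × 0.00908 = $5,170.00672
Total = $24,887.77464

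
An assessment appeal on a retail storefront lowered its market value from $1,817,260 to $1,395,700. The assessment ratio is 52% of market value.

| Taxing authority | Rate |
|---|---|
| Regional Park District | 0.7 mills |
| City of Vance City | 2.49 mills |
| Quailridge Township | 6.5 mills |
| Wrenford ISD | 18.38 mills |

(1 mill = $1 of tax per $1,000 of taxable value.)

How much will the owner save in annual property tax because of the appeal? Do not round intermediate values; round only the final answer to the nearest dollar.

$6,153

Old assessed value = $1,817,260 × 0.52 = $944,975.2
New assessed value = $1,395,700 × 0.52 = $725,764
Combined rate = 0.0007 + 0.00249 + 0.0065 + 0.01838 = 0.02807
Old tax = $944,975.2 × 0.02807 = $26,525.453864
New tax = $725,764 × 0.02807 = $20,372.19548
Reduction = $26,525.453864 − $20,372.19548 = $6,153.258384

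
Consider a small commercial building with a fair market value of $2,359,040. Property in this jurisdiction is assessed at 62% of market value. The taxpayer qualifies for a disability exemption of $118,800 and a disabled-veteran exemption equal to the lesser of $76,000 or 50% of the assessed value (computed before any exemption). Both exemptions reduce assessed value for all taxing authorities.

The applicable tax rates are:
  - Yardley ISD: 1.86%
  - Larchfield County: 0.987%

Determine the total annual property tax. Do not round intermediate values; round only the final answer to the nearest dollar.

$36,094

Assessed value = $2,359,040 × 0.62 = $1,462,604.8
Disabled-veteran exemption = min($76,000, 50% × $1,462,604.8) = min($76,000, $731,302.4) = $76,000 (dollar cap binds)
Taxable value = $1,462,604.8 − $118,800 − $76,000 = $1,267,804.8
Yardley ISD: $1,267,804.8 × 0.0186 = $23,581.16928
Larchfield County: $1,267,804.8 × 0.00987 = $12,513.233376
Total = $36,094.402656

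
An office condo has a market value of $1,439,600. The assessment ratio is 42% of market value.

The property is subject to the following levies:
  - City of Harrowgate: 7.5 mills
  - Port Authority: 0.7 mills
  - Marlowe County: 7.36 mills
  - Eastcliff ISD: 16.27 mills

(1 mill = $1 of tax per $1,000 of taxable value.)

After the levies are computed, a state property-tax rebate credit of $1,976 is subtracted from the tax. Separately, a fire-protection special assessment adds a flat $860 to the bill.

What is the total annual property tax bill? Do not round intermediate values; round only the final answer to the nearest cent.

$18,129.44

Assessed value = $1,439,600 × 0.42 = $604,632
City of Harrowgate: $604,632 × 0.0075 = $4,534.74
Port Authority: $604,632 × 0.0007 = $423.2424
Marlowe County: $604,632 × 0.00736 = $4,450.09152
Eastcliff ISD: $604,632 × 0.01627 = $9,837.36264
Levies subtotal = $19,245.43656
After credit = $19,245.43656 − $1,976 = $17,269.43656
Total = $17,269.43656 + $860 = $18,129.43656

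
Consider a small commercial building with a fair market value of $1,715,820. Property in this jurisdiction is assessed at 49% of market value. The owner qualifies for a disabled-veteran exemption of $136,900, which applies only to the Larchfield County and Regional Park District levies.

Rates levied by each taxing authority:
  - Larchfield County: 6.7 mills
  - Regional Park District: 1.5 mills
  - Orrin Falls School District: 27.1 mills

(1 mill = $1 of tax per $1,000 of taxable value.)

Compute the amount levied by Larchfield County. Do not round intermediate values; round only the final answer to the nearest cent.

$4,715.81

Assessed value = $1,715,820 × 0.49 = $840,751.8
Larchfield County taxable value = $840,751.8 − $136,900 = $703,851.8
Larchfield County levy = $703,851.8 × 0.0067 = $4,715.80706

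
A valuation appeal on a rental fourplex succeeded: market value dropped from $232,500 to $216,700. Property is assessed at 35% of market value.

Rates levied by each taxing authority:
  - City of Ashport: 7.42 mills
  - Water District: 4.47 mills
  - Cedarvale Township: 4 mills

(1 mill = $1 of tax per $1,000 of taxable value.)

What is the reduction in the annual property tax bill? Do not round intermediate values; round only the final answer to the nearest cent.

Old assessed value = $232,500 × 0.35 = $81,375
New assessed value = $216,700 × 0.35 = $75,845
Combined rate = 0.00742 + 0.00447 + 0.004 = 0.01589
Old tax = $81,375 × 0.01589 = $1,293.04875
New tax = $75,845 × 0.01589 = $1,205.17705
Reduction = $1,293.04875 − $1,205.17705 = $87.8717

$87.87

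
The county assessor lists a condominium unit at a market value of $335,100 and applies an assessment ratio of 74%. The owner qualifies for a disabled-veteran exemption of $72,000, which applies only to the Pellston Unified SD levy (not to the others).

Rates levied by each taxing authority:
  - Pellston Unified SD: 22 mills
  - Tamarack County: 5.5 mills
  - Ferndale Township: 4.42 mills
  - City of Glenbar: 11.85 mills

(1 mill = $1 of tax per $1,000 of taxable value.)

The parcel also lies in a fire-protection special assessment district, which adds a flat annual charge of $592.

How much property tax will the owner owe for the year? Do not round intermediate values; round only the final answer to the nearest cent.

Assessed value = $335,100 × 0.74 = $247,974
Pellston Unified SD: ($247,974 − $72,000) × 0.022 = $175,974 × 0.022 = $3,871.428
Tamarack County: $247,974 × 0.0055 = $1,363.857
Ferndale Township: $247,974 × 0.00442 = $1,096.04508
City of Glenbar: $247,974 × 0.01185 = $2,938.4919
Levies subtotal = $9,269.82198
Total = $9,269.82198 + $592 = $9,861.82198

$9,861.82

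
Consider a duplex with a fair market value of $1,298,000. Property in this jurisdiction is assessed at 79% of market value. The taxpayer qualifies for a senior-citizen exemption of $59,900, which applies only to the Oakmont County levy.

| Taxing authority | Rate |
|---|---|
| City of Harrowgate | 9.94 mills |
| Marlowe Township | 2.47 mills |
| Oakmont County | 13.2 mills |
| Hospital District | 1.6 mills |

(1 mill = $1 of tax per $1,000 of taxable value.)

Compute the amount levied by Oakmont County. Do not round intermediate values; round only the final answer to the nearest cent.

Assessed value = $1,298,000 × 0.79 = $1,025,420
Oakmont County taxable value = $1,025,420 − $59,900 = $965,520
Oakmont County levy = $965,520 × 0.0132 = $12,744.864

$12,744.86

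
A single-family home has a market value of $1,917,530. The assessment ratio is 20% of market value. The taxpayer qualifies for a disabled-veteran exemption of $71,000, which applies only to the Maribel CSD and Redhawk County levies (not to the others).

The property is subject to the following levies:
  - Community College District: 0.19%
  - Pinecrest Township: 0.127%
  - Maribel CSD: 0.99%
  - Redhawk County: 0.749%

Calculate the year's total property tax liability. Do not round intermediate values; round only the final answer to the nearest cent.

Assessed value = $1,917,530 × 0.2 = $383,506
Community College District: $383,506 × 0.0019 = $728.6614
Pinecrest Township: $383,506 × 0.00127 = $487.05262
Maribel CSD: ($383,506 − $71,000) × 0.0099 = $312,506 × 0.0099 = $3,093.8094
Redhawk County: ($383,506 − $71,000) × 0.00749 = $312,506 × 0.00749 = $2,340.66994
Total = $6,650.19336

$6,650.19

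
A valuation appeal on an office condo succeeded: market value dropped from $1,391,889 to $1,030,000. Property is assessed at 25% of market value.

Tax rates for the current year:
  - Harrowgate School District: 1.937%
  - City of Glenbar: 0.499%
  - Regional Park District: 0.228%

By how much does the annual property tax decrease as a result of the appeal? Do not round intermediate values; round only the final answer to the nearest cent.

Old assessed value = $1,391,889 × 0.25 = $347,972.25
New assessed value = $1,030,000 × 0.25 = $257,500
Combined rate = 0.01937 + 0.00499 + 0.00228 = 0.02664
Old tax = $347,972.25 × 0.02664 = $9,269.98074
New tax = $257,500 × 0.02664 = $6,859.8
Reduction = $9,269.98074 − $6,859.8 = $2,410.18074

$2,410.18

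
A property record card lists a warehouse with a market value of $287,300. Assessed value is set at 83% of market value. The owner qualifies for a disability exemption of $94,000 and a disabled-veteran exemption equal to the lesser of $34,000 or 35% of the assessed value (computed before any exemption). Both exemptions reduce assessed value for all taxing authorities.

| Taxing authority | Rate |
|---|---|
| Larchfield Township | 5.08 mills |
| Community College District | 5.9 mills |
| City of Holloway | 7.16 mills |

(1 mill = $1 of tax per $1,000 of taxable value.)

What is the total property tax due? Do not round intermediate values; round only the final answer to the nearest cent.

$2,003.73

Assessed value = $287,300 × 0.83 = $238,459
Disabled-veteran exemption = min($34,000, 35% × $238,459) = min($34,000, $83,460.65) = $34,000 (dollar cap binds)
Taxable value = $238,459 − $94,000 − $34,000 = $110,459
Larchfield Township: $110,459 × 0.00508 = $561.13172
Community College District: $110,459 × 0.0059 = $651.7081
City of Holloway: $110,459 × 0.00716 = $790.88644
Total = $2,003.72626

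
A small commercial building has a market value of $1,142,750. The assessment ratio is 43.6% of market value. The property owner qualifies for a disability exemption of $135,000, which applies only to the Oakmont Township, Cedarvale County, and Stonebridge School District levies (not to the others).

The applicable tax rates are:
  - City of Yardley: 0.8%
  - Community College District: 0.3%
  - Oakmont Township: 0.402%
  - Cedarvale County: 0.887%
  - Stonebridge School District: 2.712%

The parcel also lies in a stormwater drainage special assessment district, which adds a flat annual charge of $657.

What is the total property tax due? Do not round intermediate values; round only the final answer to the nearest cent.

$20,670.82

Assessed value = $1,142,750 × 0.436 = $498,239
City of Yardley: $498,239 × 0.008 = $3,985.912
Community College District: $498,239 × 0.003 = $1,494.717
Oakmont Township: ($498,239 − $135,000) × 0.00402 = $363,239 × 0.00402 = $1,460.22078
Cedarvale County: ($498,239 − $135,000) × 0.00887 = $363,239 × 0.00887 = $3,221.92993
Stonebridge School District: ($498,239 − $135,000) × 0.02712 = $363,239 × 0.02712 = $9,851.04168
Levies subtotal = $20,013.82139
Total = $20,013.82139 + $657 = $20,670.82139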